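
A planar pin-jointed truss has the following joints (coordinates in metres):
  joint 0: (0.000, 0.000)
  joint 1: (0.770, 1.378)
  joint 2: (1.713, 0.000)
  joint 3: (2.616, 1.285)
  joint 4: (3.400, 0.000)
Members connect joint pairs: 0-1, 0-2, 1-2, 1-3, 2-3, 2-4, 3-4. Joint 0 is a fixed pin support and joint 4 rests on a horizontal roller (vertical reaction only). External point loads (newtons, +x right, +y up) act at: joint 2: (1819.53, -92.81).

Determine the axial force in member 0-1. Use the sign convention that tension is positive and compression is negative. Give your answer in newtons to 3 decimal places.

-52.752

N=5 nodes, M=7 members, R=3 reactions → 2N=10, M+R=10
member 0 (0-1): L=1.5785, (cx,cy)=(0.4878,0.8730)
member 1 (0-2): L=1.7130, (cx,cy)=(1.0000,0.0000)
member 2 (1-2): L=1.6698, (cx,cy)=(0.5647,-0.8253)
member 3 (1-3): L=1.8483, (cx,cy)=(0.9987,-0.0503)
member 4 (2-3): L=1.5706, (cx,cy)=(0.5750,0.8182)
member 5 (2-4): L=1.6870, (cx,cy)=(1.0000,0.0000)
member 6 (3-4): L=1.5053, (cx,cy)=(0.5208,-0.8537)
solve A·x = −loads:
  F[0-1] = -52.7518 N (compression)
  F[0-2] = +1845.2619 N (tension)
  F[1-2] = +59.4199 N (tension)
  F[1-3] = -59.3644 N (compression)
  F[2-3] = +53.5001 N (tension)
  F[2-4] = +28.5290 N (tension)
  F[3-4] = -54.7758 N (compression)
  Rx@0 = -1819.5300 N
  Ry@0 = +46.0501 N
  Ry@4 = +46.7599 N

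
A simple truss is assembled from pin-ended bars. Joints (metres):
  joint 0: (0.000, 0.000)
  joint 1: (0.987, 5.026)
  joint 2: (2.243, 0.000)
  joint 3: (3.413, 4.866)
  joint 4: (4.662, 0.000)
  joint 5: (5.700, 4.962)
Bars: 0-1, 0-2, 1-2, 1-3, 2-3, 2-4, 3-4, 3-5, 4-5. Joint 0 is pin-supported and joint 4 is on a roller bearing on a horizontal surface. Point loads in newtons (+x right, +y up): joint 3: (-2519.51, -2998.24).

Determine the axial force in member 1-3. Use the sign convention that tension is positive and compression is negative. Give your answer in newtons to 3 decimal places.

-1561.144

N=6 nodes, M=9 members, R=3 reactions → 2N=12, M+R=12
member 0 (0-1): L=5.1220, (cx,cy)=(0.1927,0.9813)
member 1 (0-2): L=2.2430, (cx,cy)=(1.0000,0.0000)
member 2 (1-2): L=5.1806, (cx,cy)=(0.2424,-0.9702)
member 3 (1-3): L=2.4313, (cx,cy)=(0.9978,-0.0658)
member 4 (2-3): L=5.0047, (cx,cy)=(0.2338,0.9723)
member 5 (2-4): L=2.4190, (cx,cy)=(1.0000,0.0000)
member 6 (3-4): L=5.0237, (cx,cy)=(0.2486,-0.9686)
member 7 (3-5): L=2.2890, (cx,cy)=(0.9991,0.0419)
member 8 (4-5): L=5.0694, (cx,cy)=(0.2048,0.9788)
solve A·x = −loads:
  F[0-1] = -3498.5900 N (compression)
  F[0-2] = -1845.3376 N (compression)
  F[1-2] = +3644.4899 N (tension)
  F[1-3] = -1561.1442 N (compression)
  F[2-3] = -3636.5281 N (compression)
  F[2-4] = -111.5988 N (compression)
  F[3-4] = +448.8737 N (tension)
  F[3-5] = +0.0000 N (tension)
  F[4-5] = -0.0000 N (compression)
  Rx@0 = +2519.5100 N
  Ry@0 = +3433.0196 N
  Ry@4 = -434.7796 N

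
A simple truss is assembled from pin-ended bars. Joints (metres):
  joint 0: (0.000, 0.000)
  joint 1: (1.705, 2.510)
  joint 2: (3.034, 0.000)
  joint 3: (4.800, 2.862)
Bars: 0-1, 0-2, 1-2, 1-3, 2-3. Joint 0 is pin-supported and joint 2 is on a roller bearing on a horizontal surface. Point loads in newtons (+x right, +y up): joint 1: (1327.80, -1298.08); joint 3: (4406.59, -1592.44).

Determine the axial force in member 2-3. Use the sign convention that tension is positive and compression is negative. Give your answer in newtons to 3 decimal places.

-2645.781

N=4 nodes, M=5 members, R=3 reactions → 2N=8, M+R=8
member 0 (0-1): L=3.0343, (cx,cy)=(0.5619,0.8272)
member 1 (0-2): L=3.0340, (cx,cy)=(1.0000,0.0000)
member 2 (1-2): L=2.8401, (cx,cy)=(0.4679,-0.8838)
member 3 (1-3): L=3.1150, (cx,cy)=(0.9936,0.1130)
member 4 (2-3): L=3.3630, (cx,cy)=(0.5251,0.8510)
solve A·x = −loads:
  F[0-1] = +6786.1995 N (tension)
  F[0-2] = +1921.1953 N (tension)
  F[1-2] = -7074.8154 N (compression)
  F[1-3] = +5833.3221 N (tension)
  F[2-3] = -2645.7808 N (compression)
  Rx@0 = -5734.3900 N
  Ry@0 = -5613.5594 N
  Ry@2 = +8504.0794 N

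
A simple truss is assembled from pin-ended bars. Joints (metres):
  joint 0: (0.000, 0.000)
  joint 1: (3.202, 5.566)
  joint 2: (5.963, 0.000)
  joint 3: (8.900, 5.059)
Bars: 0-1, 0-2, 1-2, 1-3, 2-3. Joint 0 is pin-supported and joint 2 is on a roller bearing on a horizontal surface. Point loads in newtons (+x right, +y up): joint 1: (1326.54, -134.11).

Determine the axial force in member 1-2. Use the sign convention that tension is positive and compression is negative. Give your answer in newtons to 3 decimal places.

N=4 nodes, M=5 members, R=3 reactions → 2N=8, M+R=8
member 0 (0-1): L=6.4213, (cx,cy)=(0.4987,0.8668)
member 1 (0-2): L=5.9630, (cx,cy)=(1.0000,0.0000)
member 2 (1-2): L=6.2132, (cx,cy)=(0.4444,-0.8958)
member 3 (1-3): L=5.7205, (cx,cy)=(0.9961,-0.0886)
member 4 (2-3): L=5.8497, (cx,cy)=(0.5021,0.8648)
solve A·x = −loads:
  F[0-1] = +1356.8575 N (tension)
  F[0-2] = +649.9396 N (tension)
  F[1-2] = -1462.5805 N (compression)
  F[1-3] = +0.0000 N (tension)
  F[2-3] = -0.0000 N (compression)
  Rx@0 = -1326.5400 N
  Ry@0 = -1176.1268 N
  Ry@2 = +1310.2368 N

-1462.581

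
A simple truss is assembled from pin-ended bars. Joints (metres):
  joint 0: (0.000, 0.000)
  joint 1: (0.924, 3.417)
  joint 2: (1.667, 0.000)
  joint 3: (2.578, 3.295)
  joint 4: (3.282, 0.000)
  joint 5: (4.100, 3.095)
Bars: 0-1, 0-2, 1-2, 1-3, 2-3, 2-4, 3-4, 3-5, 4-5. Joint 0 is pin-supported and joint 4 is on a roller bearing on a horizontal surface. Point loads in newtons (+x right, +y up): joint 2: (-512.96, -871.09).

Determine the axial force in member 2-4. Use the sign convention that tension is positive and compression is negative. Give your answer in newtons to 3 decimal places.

94.532

N=6 nodes, M=9 members, R=3 reactions → 2N=12, M+R=12
member 0 (0-1): L=3.5397, (cx,cy)=(0.2610,0.9653)
member 1 (0-2): L=1.6670, (cx,cy)=(1.0000,0.0000)
member 2 (1-2): L=3.4968, (cx,cy)=(0.2125,-0.9772)
member 3 (1-3): L=1.6585, (cx,cy)=(0.9973,-0.0736)
member 4 (2-3): L=3.4186, (cx,cy)=(0.2665,0.9638)
member 5 (2-4): L=1.6150, (cx,cy)=(1.0000,0.0000)
member 6 (3-4): L=3.3694, (cx,cy)=(0.2089,-0.9779)
member 7 (3-5): L=1.5351, (cx,cy)=(0.9915,-0.1303)
member 8 (4-5): L=3.2013, (cx,cy)=(0.2555,0.9668)
solve A·x = −loads:
  F[0-1] = -444.0396 N (compression)
  F[0-2] = -397.0492 N (compression)
  F[1-2] = +454.7028 N (tension)
  F[1-3] = -213.1021 N (compression)
  F[2-3] = +442.7808 N (tension)
  F[2-4] = +94.5317 N (tension)
  F[3-4] = -452.4318 N (compression)
  F[3-5] = -0.0000 N (tension)
  F[4-5] = +0.0000 N (tension)
  Rx@0 = +512.9600 N
  Ry@0 = +428.6442 N
  Ry@4 = +442.4458 N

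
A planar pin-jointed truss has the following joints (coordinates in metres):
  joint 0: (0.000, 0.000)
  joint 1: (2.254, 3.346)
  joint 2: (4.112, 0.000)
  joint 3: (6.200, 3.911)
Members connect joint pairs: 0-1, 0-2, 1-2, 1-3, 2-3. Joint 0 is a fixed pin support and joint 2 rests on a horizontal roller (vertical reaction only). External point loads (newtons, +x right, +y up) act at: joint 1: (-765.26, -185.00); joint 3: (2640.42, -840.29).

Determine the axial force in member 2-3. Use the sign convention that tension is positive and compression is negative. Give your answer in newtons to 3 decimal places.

-1495.427

N=4 nodes, M=5 members, R=3 reactions → 2N=8, M+R=8
member 0 (0-1): L=4.0344, (cx,cy)=(0.5587,0.8294)
member 1 (0-2): L=4.1120, (cx,cy)=(1.0000,0.0000)
member 2 (1-2): L=3.8273, (cx,cy)=(0.4855,-0.8743)
member 3 (1-3): L=3.9862, (cx,cy)=(0.9899,0.1417)
member 4 (2-3): L=4.4335, (cx,cy)=(0.4710,0.8822)
solve A·x = −loads:
  F[0-1] = +2690.8826 N (tension)
  F[0-2] = +371.7698 N (tension)
  F[1-2] = -2216.5539 N (compression)
  F[1-3] = +3378.8222 N (tension)
  F[2-3] = -1495.4271 N (compression)
  Rx@0 = -1875.1600 N
  Ry@0 = -2231.7408 N
  Ry@2 = +3257.0308 N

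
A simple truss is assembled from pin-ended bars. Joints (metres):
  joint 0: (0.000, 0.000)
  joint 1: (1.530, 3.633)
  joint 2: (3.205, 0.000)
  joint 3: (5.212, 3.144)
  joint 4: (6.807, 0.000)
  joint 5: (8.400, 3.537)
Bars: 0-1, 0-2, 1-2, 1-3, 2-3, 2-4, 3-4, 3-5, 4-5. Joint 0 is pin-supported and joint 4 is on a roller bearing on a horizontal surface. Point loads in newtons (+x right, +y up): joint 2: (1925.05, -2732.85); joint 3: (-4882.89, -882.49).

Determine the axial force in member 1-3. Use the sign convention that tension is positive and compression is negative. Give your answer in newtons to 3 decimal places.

N=6 nodes, M=9 members, R=3 reactions → 2N=12, M+R=12
member 0 (0-1): L=3.9420, (cx,cy)=(0.3881,0.9216)
member 1 (0-2): L=3.2050, (cx,cy)=(1.0000,0.0000)
member 2 (1-2): L=4.0005, (cx,cy)=(0.4187,-0.9081)
member 3 (1-3): L=3.7143, (cx,cy)=(0.9913,-0.1317)
member 4 (2-3): L=3.7300, (cx,cy)=(0.5381,0.8429)
member 5 (2-4): L=3.6020, (cx,cy)=(1.0000,0.0000)
member 6 (3-4): L=3.5254, (cx,cy)=(0.4524,-0.8918)
member 7 (3-5): L=3.2121, (cx,cy)=(0.9925,0.1223)
member 8 (4-5): L=3.8792, (cx,cy)=(0.4107,0.9118)
solve A·x = −loads:
  F[0-1] = -4240.6352 N (compression)
  F[0-2] = -1311.9433 N (compression)
  F[1-2] = +4840.6827 N (tension)
  F[1-3] = -3704.9071 N (compression)
  F[2-3] = -1973.0805 N (compression)
  F[2-4] = -148.5714 N (compression)
  F[3-4] = +328.3888 N (tension)
  F[3-5] = +0.0000 N (tension)
  F[4-5] = -0.0000 N (compression)
  Rx@0 = +2957.8400 N
  Ry@0 = +3908.1979 N
  Ry@4 = -292.8579 N

-3704.907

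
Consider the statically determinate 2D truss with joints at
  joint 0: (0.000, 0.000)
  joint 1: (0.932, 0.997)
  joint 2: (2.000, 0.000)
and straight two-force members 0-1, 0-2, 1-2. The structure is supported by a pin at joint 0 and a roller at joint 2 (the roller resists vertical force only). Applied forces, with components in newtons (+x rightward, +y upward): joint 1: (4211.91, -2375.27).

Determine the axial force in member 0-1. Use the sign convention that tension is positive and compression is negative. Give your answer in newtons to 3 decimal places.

1137.880

N=3 nodes, M=3 members, R=3 reactions → 2N=6, M+R=6
member 0 (0-1): L=1.3648, (cx,cy)=(0.6829,0.7305)
member 1 (0-2): L=2.0000, (cx,cy)=(1.0000,0.0000)
member 2 (1-2): L=1.4610, (cx,cy)=(0.7310,-0.6824)
solve A·x = −loads:
  F[0-1] = +1137.8800 N (tension)
  F[0-2] = +3434.8604 N (tension)
  F[1-2] = -4698.9351 N (compression)
  Rx@0 = -4211.9100 N
  Ry@0 = -831.2430 N
  Ry@2 = +3206.5130 N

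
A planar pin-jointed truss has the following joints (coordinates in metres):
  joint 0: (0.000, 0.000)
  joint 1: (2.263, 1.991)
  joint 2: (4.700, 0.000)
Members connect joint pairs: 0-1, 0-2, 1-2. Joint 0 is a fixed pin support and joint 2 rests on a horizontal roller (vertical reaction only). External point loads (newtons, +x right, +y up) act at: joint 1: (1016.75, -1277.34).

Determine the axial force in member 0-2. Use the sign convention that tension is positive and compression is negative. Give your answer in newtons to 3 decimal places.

1279.992

N=3 nodes, M=3 members, R=3 reactions → 2N=6, M+R=6
member 0 (0-1): L=3.0142, (cx,cy)=(0.7508,0.6605)
member 1 (0-2): L=4.7000, (cx,cy)=(1.0000,0.0000)
member 2 (1-2): L=3.1469, (cx,cy)=(0.7744,-0.6327)
solve A·x = −loads:
  F[0-1] = -350.6219 N (compression)
  F[0-2] = +1279.9920 N (tension)
  F[1-2] = -1652.8605 N (compression)
  Rx@0 = -1016.7500 N
  Ry@0 = +231.6018 N
  Ry@2 = +1045.7382 N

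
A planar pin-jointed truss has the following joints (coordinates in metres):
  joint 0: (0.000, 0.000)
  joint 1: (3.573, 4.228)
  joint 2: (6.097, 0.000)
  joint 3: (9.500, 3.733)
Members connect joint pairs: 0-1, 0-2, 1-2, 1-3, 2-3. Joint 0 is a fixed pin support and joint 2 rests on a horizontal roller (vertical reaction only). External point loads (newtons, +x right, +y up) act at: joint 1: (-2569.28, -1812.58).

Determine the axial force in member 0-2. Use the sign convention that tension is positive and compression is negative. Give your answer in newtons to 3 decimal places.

N=4 nodes, M=5 members, R=3 reactions → 2N=8, M+R=8
member 0 (0-1): L=5.5355, (cx,cy)=(0.6455,0.7638)
member 1 (0-2): L=6.0970, (cx,cy)=(1.0000,0.0000)
member 2 (1-2): L=4.9241, (cx,cy)=(0.5126,-0.8586)
member 3 (1-3): L=5.9476, (cx,cy)=(0.9965,-0.0832)
member 4 (2-3): L=5.0513, (cx,cy)=(0.6737,0.7390)
solve A·x = −loads:
  F[0-1] = -3315.1021 N (compression)
  F[0-2] = -429.4998 N (compression)
  F[1-2] = +837.9126 N (tension)
  F[1-3] = +0.0000 N (tension)
  F[2-3] = -0.0000 N (compression)
  Rx@0 = +2569.2800 N
  Ry@0 = +2532.0433 N
  Ry@2 = -719.4633 N

-429.500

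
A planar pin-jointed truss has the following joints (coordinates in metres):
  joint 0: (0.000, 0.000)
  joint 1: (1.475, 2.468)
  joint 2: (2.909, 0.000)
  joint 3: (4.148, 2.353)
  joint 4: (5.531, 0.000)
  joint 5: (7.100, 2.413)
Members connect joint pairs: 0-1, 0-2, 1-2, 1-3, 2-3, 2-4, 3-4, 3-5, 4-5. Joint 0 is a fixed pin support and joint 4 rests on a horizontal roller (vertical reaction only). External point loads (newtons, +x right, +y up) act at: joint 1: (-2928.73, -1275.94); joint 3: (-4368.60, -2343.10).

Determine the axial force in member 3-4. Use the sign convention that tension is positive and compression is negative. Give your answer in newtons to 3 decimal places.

N=6 nodes, M=9 members, R=3 reactions → 2N=12, M+R=12
member 0 (0-1): L=2.8752, (cx,cy)=(0.5130,0.8584)
member 1 (0-2): L=2.9090, (cx,cy)=(1.0000,0.0000)
member 2 (1-2): L=2.8544, (cx,cy)=(0.5024,-0.8646)
member 3 (1-3): L=2.6755, (cx,cy)=(0.9991,-0.0430)
member 4 (2-3): L=2.6593, (cx,cy)=(0.4659,0.8848)
member 5 (2-4): L=2.6220, (cx,cy)=(1.0000,0.0000)
member 6 (3-4): L=2.7293, (cx,cy)=(0.5067,-0.8621)
member 7 (3-5): L=2.9526, (cx,cy)=(0.9998,0.0203)
member 8 (4-5): L=2.8783, (cx,cy)=(0.5451,0.8384)
solve A·x = −loads:
  F[0-1] = -5460.1373 N (compression)
  F[0-2] = -4496.2157 N (compression)
  F[1-2] = +4039.5493 N (tension)
  F[1-3] = -1903.5689 N (compression)
  F[2-3] = -3947.3895 N (compression)
  F[2-4] = -627.6348 N (compression)
  F[3-4] = +1238.6327 N (tension)
  F[3-5] = -0.0000 N (tension)
  F[4-5] = +0.0000 N (tension)
  Rx@0 = +7297.3300 N
  Ry@0 = +4686.8815 N
  Ry@4 = -1067.8415 N

1238.633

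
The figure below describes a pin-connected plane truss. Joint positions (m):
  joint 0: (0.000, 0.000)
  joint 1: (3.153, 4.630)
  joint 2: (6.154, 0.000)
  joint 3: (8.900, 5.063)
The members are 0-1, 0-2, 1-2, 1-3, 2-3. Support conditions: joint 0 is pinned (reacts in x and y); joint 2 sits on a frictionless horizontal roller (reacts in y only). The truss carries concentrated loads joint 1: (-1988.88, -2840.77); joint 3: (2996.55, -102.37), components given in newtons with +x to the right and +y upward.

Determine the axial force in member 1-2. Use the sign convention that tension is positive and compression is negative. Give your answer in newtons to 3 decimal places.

N=4 nodes, M=5 members, R=3 reactions → 2N=8, M+R=8
member 0 (0-1): L=5.6016, (cx,cy)=(0.5629,0.8265)
member 1 (0-2): L=6.1540, (cx,cy)=(1.0000,0.0000)
member 2 (1-2): L=5.5175, (cx,cy)=(0.5439,-0.8391)
member 3 (1-3): L=5.7633, (cx,cy)=(0.9972,0.0751)
member 4 (2-3): L=5.7597, (cx,cy)=(0.4768,0.8790)
solve A·x = −loads:
  F[0-1] = -448.4420 N (compression)
  F[0-2] = +1260.0852 N (tension)
  F[1-2] = -2657.8916 N (compression)
  F[1-3] = +3191.1242 N (tension)
  F[2-3] = -389.2015 N (compression)
  Rx@0 = -1007.6700 N
  Ry@0 = +370.6572 N
  Ry@2 = +2572.4828 N

-2657.892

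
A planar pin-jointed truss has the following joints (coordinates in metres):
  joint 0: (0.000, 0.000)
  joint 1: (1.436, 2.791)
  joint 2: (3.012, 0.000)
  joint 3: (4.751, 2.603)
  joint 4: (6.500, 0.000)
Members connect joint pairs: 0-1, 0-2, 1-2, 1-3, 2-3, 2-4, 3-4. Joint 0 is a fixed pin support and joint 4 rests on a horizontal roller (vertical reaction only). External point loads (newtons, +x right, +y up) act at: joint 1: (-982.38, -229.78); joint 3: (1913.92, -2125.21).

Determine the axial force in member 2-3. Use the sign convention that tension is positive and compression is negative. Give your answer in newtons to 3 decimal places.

N=5 nodes, M=7 members, R=3 reactions → 2N=10, M+R=10
member 0 (0-1): L=3.1388, (cx,cy)=(0.4575,0.8892)
member 1 (0-2): L=3.0120, (cx,cy)=(1.0000,0.0000)
member 2 (1-2): L=3.2052, (cx,cy)=(0.4917,-0.8708)
member 3 (1-3): L=3.3203, (cx,cy)=(0.9984,-0.0566)
member 4 (2-3): L=3.1305, (cx,cy)=(0.5555,0.8315)
member 5 (2-4): L=3.4880, (cx,cy)=(1.0000,0.0000)
member 6 (3-4): L=3.1360, (cx,cy)=(0.5577,-0.8300)
solve A·x = −loads:
  F[0-1] = -456.8442 N (compression)
  F[0-2] = +1140.5491 N (tension)
  F[1-2] = +157.3050 N (tension)
  F[1-3] = +697.1428 N (tension)
  F[2-3] = -164.7316 N (compression)
  F[2-4] = +1309.4058 N (tension)
  F[3-4] = -2347.8105 N (compression)
  Rx@0 = -931.5400 N
  Ry@0 = +406.2288 N
  Ry@4 = +1948.7612 N

-164.732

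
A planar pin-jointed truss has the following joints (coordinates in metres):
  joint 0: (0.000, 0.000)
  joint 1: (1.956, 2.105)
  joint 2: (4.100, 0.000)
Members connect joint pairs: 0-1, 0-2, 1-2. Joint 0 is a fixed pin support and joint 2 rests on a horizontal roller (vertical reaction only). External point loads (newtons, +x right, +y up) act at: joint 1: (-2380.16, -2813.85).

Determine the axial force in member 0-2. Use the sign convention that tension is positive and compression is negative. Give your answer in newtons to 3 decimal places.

122.634

N=3 nodes, M=3 members, R=3 reactions → 2N=6, M+R=6
member 0 (0-1): L=2.8735, (cx,cy)=(0.6807,0.7326)
member 1 (0-2): L=4.1000, (cx,cy)=(1.0000,0.0000)
member 2 (1-2): L=3.0046, (cx,cy)=(0.7136,-0.7006)
solve A·x = −loads:
  F[0-1] = -3676.7694 N (compression)
  F[0-2] = +122.6341 N (tension)
  F[1-2] = -171.8607 N (compression)
  Rx@0 = +2380.1600 N
  Ry@0 = +2693.4466 N
  Ry@2 = +120.4034 N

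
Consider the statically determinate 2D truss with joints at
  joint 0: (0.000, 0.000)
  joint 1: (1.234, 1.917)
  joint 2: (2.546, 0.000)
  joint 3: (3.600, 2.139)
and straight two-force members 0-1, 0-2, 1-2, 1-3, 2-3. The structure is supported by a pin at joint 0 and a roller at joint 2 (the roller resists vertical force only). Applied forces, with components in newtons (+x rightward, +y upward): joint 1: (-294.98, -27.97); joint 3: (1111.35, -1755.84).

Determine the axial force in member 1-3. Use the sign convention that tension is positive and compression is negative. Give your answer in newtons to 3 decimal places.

N=4 nodes, M=5 members, R=3 reactions → 2N=8, M+R=8
member 0 (0-1): L=2.2798, (cx,cy)=(0.5413,0.8409)
member 1 (0-2): L=2.5460, (cx,cy)=(1.0000,0.0000)
member 2 (1-2): L=2.3230, (cx,cy)=(0.5648,-0.8252)
member 3 (1-3): L=2.3764, (cx,cy)=(0.9956,0.0934)
member 4 (2-3): L=2.3846, (cx,cy)=(0.4420,0.8970)
solve A·x = −loads:
  F[0-1] = +1693.5961 N (tension)
  F[0-2] = -100.3183 N (compression)
  F[1-2] = -1523.9121 N (compression)
  F[1-3] = +2081.4640 N (tension)
  F[2-3] = -2174.2049 N (compression)
  Rx@0 = -816.3700 N
  Ry@0 = -1424.0612 N
  Ry@2 = +3207.8712 N

2081.464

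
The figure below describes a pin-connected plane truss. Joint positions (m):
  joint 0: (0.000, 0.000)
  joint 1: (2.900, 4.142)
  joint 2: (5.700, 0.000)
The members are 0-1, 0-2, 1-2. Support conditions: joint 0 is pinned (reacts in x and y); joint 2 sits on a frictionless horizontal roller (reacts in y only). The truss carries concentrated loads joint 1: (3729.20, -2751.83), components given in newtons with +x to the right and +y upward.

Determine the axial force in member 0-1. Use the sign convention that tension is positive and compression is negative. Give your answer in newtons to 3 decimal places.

1657.896

N=3 nodes, M=3 members, R=3 reactions → 2N=6, M+R=6
member 0 (0-1): L=5.0563, (cx,cy)=(0.5735,0.8192)
member 1 (0-2): L=5.7000, (cx,cy)=(1.0000,0.0000)
member 2 (1-2): L=4.9996, (cx,cy)=(0.5600,-0.8285)
solve A·x = −loads:
  F[0-1] = +1657.8964 N (tension)
  F[0-2] = +2778.3268 N (tension)
  F[1-2] = -4960.9173 N (compression)
  Rx@0 = -3729.2000 N
  Ry@0 = -1358.1092 N
  Ry@2 = +4109.9392 N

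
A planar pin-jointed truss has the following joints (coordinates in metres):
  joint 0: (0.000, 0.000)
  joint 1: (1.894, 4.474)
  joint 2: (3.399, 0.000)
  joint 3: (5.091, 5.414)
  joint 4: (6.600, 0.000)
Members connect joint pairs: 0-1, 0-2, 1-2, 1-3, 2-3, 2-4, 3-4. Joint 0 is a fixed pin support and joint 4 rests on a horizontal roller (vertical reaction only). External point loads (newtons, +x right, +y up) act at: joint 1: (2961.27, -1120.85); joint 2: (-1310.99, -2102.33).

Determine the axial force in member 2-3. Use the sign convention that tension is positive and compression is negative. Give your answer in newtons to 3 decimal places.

4258.730

N=5 nodes, M=7 members, R=3 reactions → 2N=10, M+R=10
member 0 (0-1): L=4.8584, (cx,cy)=(0.3898,0.9209)
member 1 (0-2): L=3.3990, (cx,cy)=(1.0000,0.0000)
member 2 (1-2): L=4.7203, (cx,cy)=(0.3188,-0.9478)
member 3 (1-3): L=3.3323, (cx,cy)=(0.9594,0.2821)
member 4 (2-3): L=5.6722, (cx,cy)=(0.2983,0.9545)
member 5 (2-4): L=3.2010, (cx,cy)=(1.0000,0.0000)
member 6 (3-4): L=5.6204, (cx,cy)=(0.2685,-0.9633)
solve A·x = −loads:
  F[0-1] = +204.7516 N (tension)
  F[0-2] = +1570.4593 N (tension)
  F[1-2] = -2070.5771 N (compression)
  F[1-3] = -2315.3085 N (compression)
  F[2-3] = +4258.7303 N (tension)
  F[2-4] = +950.9242 N (tension)
  F[3-4] = -3541.7753 N (compression)
  Rx@0 = -1650.2800 N
  Ry@0 = -188.5521 N
  Ry@4 = +3411.7321 N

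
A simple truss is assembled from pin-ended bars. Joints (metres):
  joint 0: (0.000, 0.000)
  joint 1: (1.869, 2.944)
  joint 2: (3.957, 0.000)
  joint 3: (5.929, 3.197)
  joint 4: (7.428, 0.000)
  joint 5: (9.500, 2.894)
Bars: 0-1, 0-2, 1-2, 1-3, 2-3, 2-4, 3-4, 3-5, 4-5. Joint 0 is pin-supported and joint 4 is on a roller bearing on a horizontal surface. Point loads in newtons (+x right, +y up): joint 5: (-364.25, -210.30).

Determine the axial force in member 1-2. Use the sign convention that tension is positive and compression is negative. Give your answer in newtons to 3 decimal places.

N=6 nodes, M=9 members, R=3 reactions → 2N=12, M+R=12
member 0 (0-1): L=3.4872, (cx,cy)=(0.5360,0.8442)
member 1 (0-2): L=3.9570, (cx,cy)=(1.0000,0.0000)
member 2 (1-2): L=3.6093, (cx,cy)=(0.5785,-0.8157)
member 3 (1-3): L=4.0679, (cx,cy)=(0.9981,0.0622)
member 4 (2-3): L=3.7563, (cx,cy)=(0.5250,0.8511)
member 5 (2-4): L=3.4710, (cx,cy)=(1.0000,0.0000)
member 6 (3-4): L=3.5310, (cx,cy)=(0.4245,-0.9054)
member 7 (3-5): L=3.5838, (cx,cy)=(0.9964,-0.0845)
member 8 (4-5): L=3.5593, (cx,cy)=(0.5821,0.8131)
solve A·x = −loads:
  F[0-1] = -98.6121 N (compression)
  F[0-2] = -311.3972 N (compression)
  F[1-2] = +93.8785 N (tension)
  F[1-3] = -107.3702 N (compression)
  F[2-3] = -89.9701 N (compression)
  F[2-4] = -209.8544 N (compression)
  F[3-4] = +110.8276 N (tension)
  F[3-5] = -202.1689 N (compression)
  F[4-5] = -279.6656 N (compression)
  Rx@0 = +364.2500 N
  Ry@0 = +83.2523 N
  Ry@4 = +127.0477 N

93.879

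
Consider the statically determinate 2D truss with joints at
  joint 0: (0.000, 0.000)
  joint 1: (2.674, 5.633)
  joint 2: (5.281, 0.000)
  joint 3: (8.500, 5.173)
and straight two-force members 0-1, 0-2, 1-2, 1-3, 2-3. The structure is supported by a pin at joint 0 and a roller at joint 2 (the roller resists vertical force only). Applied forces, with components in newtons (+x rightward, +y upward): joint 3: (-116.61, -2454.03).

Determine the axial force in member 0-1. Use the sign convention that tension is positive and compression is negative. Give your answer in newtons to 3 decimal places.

N=4 nodes, M=5 members, R=3 reactions → 2N=8, M+R=8
member 0 (0-1): L=6.2355, (cx,cy)=(0.4288,0.9034)
member 1 (0-2): L=5.2810, (cx,cy)=(1.0000,0.0000)
member 2 (1-2): L=6.2070, (cx,cy)=(0.4200,-0.9075)
member 3 (1-3): L=5.8441, (cx,cy)=(0.9969,-0.0787)
member 4 (2-3): L=6.0928, (cx,cy)=(0.5283,0.8490)
solve A·x = −loads:
  F[0-1] = +1529.3794 N (tension)
  F[0-2] = -772.4654 N (compression)
  F[1-2] = -1639.3709 N (compression)
  F[1-3] = +1348.5885 N (tension)
  F[2-3] = -2765.3403 N (compression)
  Rx@0 = +116.6100 N
  Ry@0 = -1381.6131 N
  Ry@2 = +3835.6431 N

1529.379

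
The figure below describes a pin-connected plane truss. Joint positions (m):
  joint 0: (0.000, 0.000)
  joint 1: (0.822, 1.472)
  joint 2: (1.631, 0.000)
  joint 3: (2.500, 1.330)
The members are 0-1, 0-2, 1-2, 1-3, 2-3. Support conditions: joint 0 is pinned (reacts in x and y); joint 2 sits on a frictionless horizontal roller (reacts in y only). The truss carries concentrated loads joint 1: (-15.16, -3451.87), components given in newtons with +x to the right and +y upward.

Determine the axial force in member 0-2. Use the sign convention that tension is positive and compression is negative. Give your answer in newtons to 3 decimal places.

948.602

N=4 nodes, M=5 members, R=3 reactions → 2N=8, M+R=8
member 0 (0-1): L=1.6860, (cx,cy)=(0.4876,0.8731)
member 1 (0-2): L=1.6310, (cx,cy)=(1.0000,0.0000)
member 2 (1-2): L=1.6797, (cx,cy)=(0.4816,-0.8764)
member 3 (1-3): L=1.6840, (cx,cy)=(0.9964,-0.0843)
member 4 (2-3): L=1.5887, (cx,cy)=(0.5470,0.8371)
solve A·x = −loads:
  F[0-1] = -1976.7223 N (compression)
  F[0-2] = +948.6017 N (tension)
  F[1-2] = -1969.5061 N (compression)
  F[1-3] = -0.0000 N (compression)
  F[2-3] = +0.0000 N (tension)
  Rx@0 = +15.1600 N
  Ry@0 = +1725.8604 N
  Ry@2 = +1726.0096 N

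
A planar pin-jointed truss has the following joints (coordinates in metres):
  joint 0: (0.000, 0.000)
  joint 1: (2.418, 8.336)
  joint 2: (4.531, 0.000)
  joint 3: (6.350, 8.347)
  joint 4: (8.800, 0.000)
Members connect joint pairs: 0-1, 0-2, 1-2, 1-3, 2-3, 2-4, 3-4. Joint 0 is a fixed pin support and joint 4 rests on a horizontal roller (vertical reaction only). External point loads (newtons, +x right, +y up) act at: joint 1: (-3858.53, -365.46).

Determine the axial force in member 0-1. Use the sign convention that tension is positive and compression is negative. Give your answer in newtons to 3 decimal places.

-4081.709

N=5 nodes, M=7 members, R=3 reactions → 2N=10, M+R=10
member 0 (0-1): L=8.6796, (cx,cy)=(0.2786,0.9604)
member 1 (0-2): L=4.5310, (cx,cy)=(1.0000,0.0000)
member 2 (1-2): L=8.5996, (cx,cy)=(0.2457,-0.9693)
member 3 (1-3): L=3.9320, (cx,cy)=(1.0000,0.0028)
member 4 (2-3): L=8.5429, (cx,cy)=(0.2129,0.9771)
member 5 (2-4): L=4.2690, (cx,cy)=(1.0000,0.0000)
member 6 (3-4): L=8.6991, (cx,cy)=(0.2816,-0.9595)
solve A·x = −loads:
  F[0-1] = -4081.7090 N (compression)
  F[0-2] = -2721.4313 N (compression)
  F[1-2] = +3672.3304 N (tension)
  F[1-3] = +1819.1168 N (tension)
  F[2-3] = -3643.2972 N (compression)
  F[2-4] = -1043.3595 N (compression)
  F[3-4] = +3704.6214 N (tension)
  Rx@0 = +3858.5300 N
  Ry@0 = +3920.1218 N
  Ry@4 = -3554.6618 N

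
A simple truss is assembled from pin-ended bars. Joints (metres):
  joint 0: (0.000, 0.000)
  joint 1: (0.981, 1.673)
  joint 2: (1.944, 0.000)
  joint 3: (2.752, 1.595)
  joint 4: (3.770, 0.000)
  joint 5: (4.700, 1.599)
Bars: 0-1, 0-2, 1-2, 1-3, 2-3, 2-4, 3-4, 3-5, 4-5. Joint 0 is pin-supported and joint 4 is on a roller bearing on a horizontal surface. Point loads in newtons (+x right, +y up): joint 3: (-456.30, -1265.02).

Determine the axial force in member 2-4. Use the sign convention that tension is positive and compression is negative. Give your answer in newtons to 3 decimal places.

N=6 nodes, M=9 members, R=3 reactions → 2N=12, M+R=12
member 0 (0-1): L=1.9394, (cx,cy)=(0.5058,0.8626)
member 1 (0-2): L=1.9440, (cx,cy)=(1.0000,0.0000)
member 2 (1-2): L=1.9304, (cx,cy)=(0.4989,-0.8667)
member 3 (1-3): L=1.7727, (cx,cy)=(0.9990,-0.0440)
member 4 (2-3): L=1.7880, (cx,cy)=(0.4519,0.8921)
member 5 (2-4): L=1.8260, (cx,cy)=(1.0000,0.0000)
member 6 (3-4): L=1.8922, (cx,cy)=(0.5380,-0.8429)
member 7 (3-5): L=1.9480, (cx,cy)=(1.0000,0.0021)
member 8 (4-5): L=1.8498, (cx,cy)=(0.5028,0.8644)
solve A·x = −loads:
  F[0-1] = -619.7736 N (compression)
  F[0-2] = -142.8028 N (compression)
  F[1-2] = +649.2755 N (tension)
  F[1-3] = -638.0192 N (compression)
  F[2-3] = -630.7965 N (compression)
  F[2-4] = +466.1617 N (tension)
  F[3-4] = -866.4659 N (compression)
  F[3-5] = +0.0000 N (tension)
  F[4-5] = -0.0000 N (compression)
  Rx@0 = +456.3000 N
  Ry@0 = +534.6390 N
  Ry@4 = +730.3810 N

466.162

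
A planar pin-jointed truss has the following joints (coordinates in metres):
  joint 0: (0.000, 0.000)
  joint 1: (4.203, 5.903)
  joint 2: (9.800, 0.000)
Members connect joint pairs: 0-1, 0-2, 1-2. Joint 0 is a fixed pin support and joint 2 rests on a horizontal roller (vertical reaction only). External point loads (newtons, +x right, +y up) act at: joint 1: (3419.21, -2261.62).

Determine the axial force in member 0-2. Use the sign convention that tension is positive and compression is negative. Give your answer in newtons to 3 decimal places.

2872.465

N=3 nodes, M=3 members, R=3 reactions → 2N=6, M+R=6
member 0 (0-1): L=7.2464, (cx,cy)=(0.5800,0.8146)
member 1 (0-2): L=9.8000, (cx,cy)=(1.0000,0.0000)
member 2 (1-2): L=8.1346, (cx,cy)=(0.6880,-0.7257)
solve A·x = −loads:
  F[0-1] = +942.6470 N (tension)
  F[0-2] = +2872.4649 N (tension)
  F[1-2] = -4174.8027 N (compression)
  Rx@0 = -3419.2100 N
  Ry@0 = -767.8887 N
  Ry@2 = +3029.5087 N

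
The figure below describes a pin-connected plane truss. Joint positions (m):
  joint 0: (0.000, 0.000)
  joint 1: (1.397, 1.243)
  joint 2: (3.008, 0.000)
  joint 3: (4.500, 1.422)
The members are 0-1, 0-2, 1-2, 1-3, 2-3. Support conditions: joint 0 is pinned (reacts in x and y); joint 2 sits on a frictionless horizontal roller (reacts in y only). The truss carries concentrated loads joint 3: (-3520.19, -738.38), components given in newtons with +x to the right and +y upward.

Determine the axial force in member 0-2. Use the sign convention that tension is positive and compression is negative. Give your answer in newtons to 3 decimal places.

-2061.502

N=4 nodes, M=5 members, R=3 reactions → 2N=8, M+R=8
member 0 (0-1): L=1.8699, (cx,cy)=(0.7471,0.6647)
member 1 (0-2): L=3.0080, (cx,cy)=(1.0000,0.0000)
member 2 (1-2): L=2.0348, (cx,cy)=(0.7917,-0.6109)
member 3 (1-3): L=3.1082, (cx,cy)=(0.9983,0.0576)
member 4 (2-3): L=2.0611, (cx,cy)=(0.7239,0.6899)
solve A·x = −loads:
  F[0-1] = -1952.5074 N (compression)
  F[0-2] = -2061.5017 N (compression)
  F[1-2] = +1848.6789 N (tension)
  F[1-3] = -2927.1973 N (compression)
  F[2-3] = -825.8932 N (compression)
  Rx@0 = +3520.1900 N
  Ry@0 = +1297.8880 N
  Ry@2 = -559.5080 N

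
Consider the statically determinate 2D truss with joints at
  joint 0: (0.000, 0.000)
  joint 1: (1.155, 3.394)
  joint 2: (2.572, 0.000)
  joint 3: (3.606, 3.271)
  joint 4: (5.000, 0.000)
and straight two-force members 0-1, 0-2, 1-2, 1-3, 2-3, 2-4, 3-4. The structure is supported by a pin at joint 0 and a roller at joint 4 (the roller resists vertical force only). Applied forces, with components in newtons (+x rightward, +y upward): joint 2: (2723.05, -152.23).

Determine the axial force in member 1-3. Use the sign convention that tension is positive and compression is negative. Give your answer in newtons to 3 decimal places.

N=5 nodes, M=7 members, R=3 reactions → 2N=10, M+R=10
member 0 (0-1): L=3.5851, (cx,cy)=(0.3222,0.9467)
member 1 (0-2): L=2.5720, (cx,cy)=(1.0000,0.0000)
member 2 (1-2): L=3.6779, (cx,cy)=(0.3853,-0.9228)
member 3 (1-3): L=2.4541, (cx,cy)=(0.9987,-0.0501)
member 4 (2-3): L=3.4305, (cx,cy)=(0.3014,0.9535)
member 5 (2-4): L=2.4280, (cx,cy)=(1.0000,0.0000)
member 6 (3-4): L=3.5557, (cx,cy)=(0.3921,-0.9199)
solve A·x = −loads:
  F[0-1] = -78.0861 N (compression)
  F[0-2] = +2748.2064 N (tension)
  F[1-2] = +83.2185 N (tension)
  F[1-3] = -57.2902 N (compression)
  F[2-3] = +79.1150 N (tension)
  F[2-4] = +33.3721 N (tension)
  F[3-4] = -85.1217 N (compression)
  Rx@0 = -2723.0500 N
  Ry@0 = +73.9229 N
  Ry@4 = +78.3071 N

-57.290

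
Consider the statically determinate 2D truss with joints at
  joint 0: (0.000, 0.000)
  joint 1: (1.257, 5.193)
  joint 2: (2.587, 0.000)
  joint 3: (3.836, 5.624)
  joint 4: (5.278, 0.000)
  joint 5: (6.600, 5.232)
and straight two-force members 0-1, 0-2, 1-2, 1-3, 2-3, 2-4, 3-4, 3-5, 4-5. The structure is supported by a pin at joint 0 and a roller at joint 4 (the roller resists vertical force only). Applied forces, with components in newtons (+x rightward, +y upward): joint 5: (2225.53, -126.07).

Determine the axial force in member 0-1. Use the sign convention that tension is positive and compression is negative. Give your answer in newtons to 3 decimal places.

N=6 nodes, M=9 members, R=3 reactions → 2N=12, M+R=12
member 0 (0-1): L=5.3430, (cx,cy)=(0.2353,0.9719)
member 1 (0-2): L=2.5870, (cx,cy)=(1.0000,0.0000)
member 2 (1-2): L=5.3606, (cx,cy)=(0.2481,-0.9687)
member 3 (1-3): L=2.6148, (cx,cy)=(0.9863,0.1648)
member 4 (2-3): L=5.7610, (cx,cy)=(0.2168,0.9762)
member 5 (2-4): L=2.6910, (cx,cy)=(1.0000,0.0000)
member 6 (3-4): L=5.8059, (cx,cy)=(0.2484,-0.9687)
member 7 (3-5): L=2.7917, (cx,cy)=(0.9901,-0.1404)
member 8 (4-5): L=5.3964, (cx,cy)=(0.2450,0.9695)
solve A·x = −loads:
  F[0-1] = +2302.3330 N (tension)
  F[0-2] = +1683.8773 N (tension)
  F[1-2] = -2125.5183 N (compression)
  F[1-3] = +1083.8319 N (tension)
  F[2-3] = +2109.2260 N (tension)
  F[2-4] = +699.2394 N (tension)
  F[3-4] = -2629.1674 N (compression)
  F[3-5] = +2201.0971 N (tension)
  F[4-5] = +188.7559 N (tension)
  Rx@0 = -2225.5300 N
  Ry@0 = -2237.7108 N
  Ry@4 = +2363.7808 N

2302.333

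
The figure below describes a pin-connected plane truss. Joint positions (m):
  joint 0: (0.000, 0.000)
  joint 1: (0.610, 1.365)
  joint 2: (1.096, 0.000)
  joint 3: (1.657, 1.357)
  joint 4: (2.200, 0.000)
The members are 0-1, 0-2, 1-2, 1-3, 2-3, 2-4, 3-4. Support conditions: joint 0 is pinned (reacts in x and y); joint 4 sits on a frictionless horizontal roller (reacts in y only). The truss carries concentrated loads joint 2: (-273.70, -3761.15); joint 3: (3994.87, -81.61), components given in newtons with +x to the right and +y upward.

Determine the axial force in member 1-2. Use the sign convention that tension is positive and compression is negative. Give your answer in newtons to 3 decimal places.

N=5 nodes, M=7 members, R=3 reactions → 2N=10, M+R=10
member 0 (0-1): L=1.4951, (cx,cy)=(0.4080,0.9130)
member 1 (0-2): L=1.0960, (cx,cy)=(1.0000,0.0000)
member 2 (1-2): L=1.4489, (cx,cy)=(0.3354,-0.9421)
member 3 (1-3): L=1.0470, (cx,cy)=(1.0000,-0.0076)
member 4 (2-3): L=1.4684, (cx,cy)=(0.3821,0.9241)
member 5 (2-4): L=1.1040, (cx,cy)=(1.0000,0.0000)
member 6 (3-4): L=1.4616, (cx,cy)=(0.3715,-0.9284)
solve A·x = −loads:
  F[0-1] = +609.5980 N (tension)
  F[0-2] = +3472.4544 N (tension)
  F[1-2] = -594.4106 N (compression)
  F[1-3] = +448.1048 N (tension)
  F[2-3] = +4675.8286 N (tension)
  F[2-4] = +1760.3733 N (tension)
  F[3-4] = -4738.4451 N (compression)
  Rx@0 = -3721.1700 N
  Ry@0 = -556.5522 N
  Ry@4 = +4399.3122 N

-594.411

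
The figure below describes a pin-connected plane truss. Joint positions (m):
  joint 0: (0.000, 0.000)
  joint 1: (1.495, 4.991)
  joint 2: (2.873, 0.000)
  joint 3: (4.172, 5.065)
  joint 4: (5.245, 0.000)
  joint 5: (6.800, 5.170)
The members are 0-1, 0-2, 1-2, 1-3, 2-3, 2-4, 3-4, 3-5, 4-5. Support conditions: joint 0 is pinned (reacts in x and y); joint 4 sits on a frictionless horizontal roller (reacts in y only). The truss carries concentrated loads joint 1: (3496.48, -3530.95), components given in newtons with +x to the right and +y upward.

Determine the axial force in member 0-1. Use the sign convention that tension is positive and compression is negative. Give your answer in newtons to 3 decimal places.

837.879

N=6 nodes, M=9 members, R=3 reactions → 2N=12, M+R=12
member 0 (0-1): L=5.2101, (cx,cy)=(0.2869,0.9579)
member 1 (0-2): L=2.8730, (cx,cy)=(1.0000,0.0000)
member 2 (1-2): L=5.1777, (cx,cy)=(0.2661,-0.9639)
member 3 (1-3): L=2.6780, (cx,cy)=(0.9996,0.0276)
member 4 (2-3): L=5.2289, (cx,cy)=(0.2484,0.9687)
member 5 (2-4): L=2.3720, (cx,cy)=(1.0000,0.0000)
member 6 (3-4): L=5.1774, (cx,cy)=(0.2072,-0.9783)
member 7 (3-5): L=2.6301, (cx,cy)=(0.9992,0.0399)
member 8 (4-5): L=5.3988, (cx,cy)=(0.2880,0.9576)
solve A·x = −loads:
  F[0-1] = +837.8790 N (tension)
  F[0-2] = +3256.0566 N (tension)
  F[1-2] = -4554.3500 N (compression)
  F[1-3] = -2044.7453 N (compression)
  F[2-3] = +4532.1750 N (tension)
  F[2-4] = +918.0546 N (tension)
  F[3-4] = -4429.7701 N (compression)
  F[3-5] = +0.0000 N (tension)
  F[4-5] = -0.0000 N (compression)
  Rx@0 = -3496.4800 N
  Ry@0 = -802.6443 N
  Ry@4 = +4333.5943 N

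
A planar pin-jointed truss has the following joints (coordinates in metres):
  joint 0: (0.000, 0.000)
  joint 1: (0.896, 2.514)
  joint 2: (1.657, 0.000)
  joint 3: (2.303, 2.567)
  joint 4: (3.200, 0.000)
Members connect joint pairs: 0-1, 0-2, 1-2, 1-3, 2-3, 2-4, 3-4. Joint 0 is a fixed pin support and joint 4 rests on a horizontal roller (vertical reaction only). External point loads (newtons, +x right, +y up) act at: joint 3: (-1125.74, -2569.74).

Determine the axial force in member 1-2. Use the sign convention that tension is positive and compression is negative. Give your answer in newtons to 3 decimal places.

N=5 nodes, M=7 members, R=3 reactions → 2N=10, M+R=10
member 0 (0-1): L=2.6689, (cx,cy)=(0.3357,0.9420)
member 1 (0-2): L=1.6570, (cx,cy)=(1.0000,0.0000)
member 2 (1-2): L=2.6267, (cx,cy)=(0.2897,-0.9571)
member 3 (1-3): L=1.4080, (cx,cy)=(0.9993,0.0376)
member 4 (2-3): L=2.6470, (cx,cy)=(0.2440,0.9698)
member 5 (2-4): L=1.5430, (cx,cy)=(1.0000,0.0000)
member 6 (3-4): L=2.7192, (cx,cy)=(0.3299,-0.9440)
solve A·x = −loads:
  F[0-1] = -1723.4077 N (compression)
  F[0-2] = -547.1589 N (compression)
  F[1-2] = +1654.4940 N (tension)
  F[1-3] = -1058.6748 N (compression)
  F[2-3] = -1632.9074 N (compression)
  F[2-4] = +330.6898 N (tension)
  F[3-4] = -1002.4689 N (compression)
  Rx@0 = +1125.7400 N
  Ry@0 = +1623.3848 N
  Ry@4 = +946.3552 N

1654.494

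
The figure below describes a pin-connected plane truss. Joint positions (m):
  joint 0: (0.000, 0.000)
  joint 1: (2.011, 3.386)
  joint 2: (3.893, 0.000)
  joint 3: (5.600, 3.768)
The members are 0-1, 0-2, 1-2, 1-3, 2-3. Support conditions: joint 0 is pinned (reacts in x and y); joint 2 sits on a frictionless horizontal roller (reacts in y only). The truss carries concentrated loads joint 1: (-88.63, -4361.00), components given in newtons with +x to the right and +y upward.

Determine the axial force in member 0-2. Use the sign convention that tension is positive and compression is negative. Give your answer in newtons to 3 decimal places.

1209.275

N=4 nodes, M=5 members, R=3 reactions → 2N=8, M+R=8
member 0 (0-1): L=3.9382, (cx,cy)=(0.5106,0.8598)
member 1 (0-2): L=3.8930, (cx,cy)=(1.0000,0.0000)
member 2 (1-2): L=3.8739, (cx,cy)=(0.4858,-0.8741)
member 3 (1-3): L=3.6093, (cx,cy)=(0.9944,0.1058)
member 4 (2-3): L=4.1366, (cx,cy)=(0.4127,0.9109)
solve A·x = −loads:
  F[0-1] = -2541.7001 N (compression)
  F[0-2] = +1209.2748 N (tension)
  F[1-2] = -2489.1505 N (compression)
  F[1-3] = -0.0000 N (compression)
  F[2-3] = +0.0000 N (tension)
  Rx@0 = +88.6300 N
  Ry@0 = +2185.3335 N
  Ry@2 = +2175.6665 N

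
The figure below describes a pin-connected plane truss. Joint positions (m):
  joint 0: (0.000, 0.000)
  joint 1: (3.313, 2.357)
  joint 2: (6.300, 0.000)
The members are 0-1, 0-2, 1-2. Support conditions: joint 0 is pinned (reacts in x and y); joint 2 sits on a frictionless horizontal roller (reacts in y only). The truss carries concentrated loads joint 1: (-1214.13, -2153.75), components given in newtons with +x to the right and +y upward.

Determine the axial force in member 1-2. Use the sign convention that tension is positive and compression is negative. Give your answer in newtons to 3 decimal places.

-1095.089

N=3 nodes, M=3 members, R=3 reactions → 2N=6, M+R=6
member 0 (0-1): L=4.0659, (cx,cy)=(0.8148,0.5797)
member 1 (0-2): L=6.3000, (cx,cy)=(1.0000,0.0000)
member 2 (1-2): L=3.8049, (cx,cy)=(0.7850,-0.6195)
solve A·x = −loads:
  F[0-1] = -2545.0847 N (compression)
  F[0-2] = +859.6784 N (tension)
  F[1-2] = -1095.0888 N (compression)
  Rx@0 = +1214.1300 N
  Ry@0 = +1475.3898 N
  Ry@2 = +678.3602 N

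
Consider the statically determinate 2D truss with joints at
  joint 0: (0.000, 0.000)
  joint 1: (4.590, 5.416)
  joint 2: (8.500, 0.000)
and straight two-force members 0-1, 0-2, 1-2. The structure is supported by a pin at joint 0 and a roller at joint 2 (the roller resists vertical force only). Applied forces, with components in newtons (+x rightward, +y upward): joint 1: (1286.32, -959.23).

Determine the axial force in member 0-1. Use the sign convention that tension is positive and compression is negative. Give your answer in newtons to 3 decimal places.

495.969

N=3 nodes, M=3 members, R=3 reactions → 2N=6, M+R=6
member 0 (0-1): L=7.0994, (cx,cy)=(0.6465,0.7629)
member 1 (0-2): L=8.5000, (cx,cy)=(1.0000,0.0000)
member 2 (1-2): L=6.6799, (cx,cy)=(0.5853,-0.8108)
solve A·x = −loads:
  F[0-1] = +495.9694 N (tension)
  F[0-2] = +965.6581 N (tension)
  F[1-2] = -1649.7459 N (compression)
  Rx@0 = -1286.3200 N
  Ry@0 = -378.3670 N
  Ry@2 = +1337.5970 N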